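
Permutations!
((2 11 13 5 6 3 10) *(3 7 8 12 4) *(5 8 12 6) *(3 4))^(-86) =((2 11 13 8 6 7 12 3 10))^(-86) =(2 6 10 8 3 13 12 11 7)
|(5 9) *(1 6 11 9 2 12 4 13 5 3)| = 5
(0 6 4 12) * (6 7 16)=(0 7 16 6 4 12)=[7, 1, 2, 3, 12, 5, 4, 16, 8, 9, 10, 11, 0, 13, 14, 15, 6]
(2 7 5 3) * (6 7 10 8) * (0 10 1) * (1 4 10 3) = (0 3 2 4 10 8 6 7 5 1) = [3, 0, 4, 2, 10, 1, 7, 5, 6, 9, 8]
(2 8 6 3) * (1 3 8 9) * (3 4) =(1 4 3 2 9)(6 8) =[0, 4, 9, 2, 3, 5, 8, 7, 6, 1]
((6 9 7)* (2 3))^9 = (9)(2 3)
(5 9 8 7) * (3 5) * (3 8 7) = (3 5 9 7 8) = [0, 1, 2, 5, 4, 9, 6, 8, 3, 7]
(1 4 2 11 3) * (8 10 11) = (1 4 2 8 10 11 3) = [0, 4, 8, 1, 2, 5, 6, 7, 10, 9, 11, 3]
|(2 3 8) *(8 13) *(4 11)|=|(2 3 13 8)(4 11)|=4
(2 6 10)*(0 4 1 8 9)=(0 4 1 8 9)(2 6 10)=[4, 8, 6, 3, 1, 5, 10, 7, 9, 0, 2]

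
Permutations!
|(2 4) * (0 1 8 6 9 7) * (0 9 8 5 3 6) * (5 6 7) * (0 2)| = |(0 1 6 8 2 4)(3 7 9 5)| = 12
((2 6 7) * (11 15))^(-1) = (2 7 6)(11 15)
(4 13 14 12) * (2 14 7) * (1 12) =[0, 12, 14, 3, 13, 5, 6, 2, 8, 9, 10, 11, 4, 7, 1] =(1 12 4 13 7 2 14)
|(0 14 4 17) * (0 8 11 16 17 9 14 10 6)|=12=|(0 10 6)(4 9 14)(8 11 16 17)|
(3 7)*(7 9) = [0, 1, 2, 9, 4, 5, 6, 3, 8, 7] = (3 9 7)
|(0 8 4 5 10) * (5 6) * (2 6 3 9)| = 9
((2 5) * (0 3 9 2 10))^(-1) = ((0 3 9 2 5 10))^(-1) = (0 10 5 2 9 3)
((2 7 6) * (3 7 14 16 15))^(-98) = (16)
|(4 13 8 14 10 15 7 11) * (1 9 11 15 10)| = 14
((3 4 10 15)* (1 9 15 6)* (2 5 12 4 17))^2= (1 15 17 5 4 6 9 3 2 12 10)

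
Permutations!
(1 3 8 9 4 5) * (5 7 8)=(1 3 5)(4 7 8 9)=[0, 3, 2, 5, 7, 1, 6, 8, 9, 4]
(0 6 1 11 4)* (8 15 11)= (0 6 1 8 15 11 4)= [6, 8, 2, 3, 0, 5, 1, 7, 15, 9, 10, 4, 12, 13, 14, 11]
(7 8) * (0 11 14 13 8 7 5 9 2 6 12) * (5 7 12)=[11, 1, 6, 3, 4, 9, 5, 12, 7, 2, 10, 14, 0, 8, 13]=(0 11 14 13 8 7 12)(2 6 5 9)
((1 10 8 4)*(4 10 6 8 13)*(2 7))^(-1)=((1 6 8 10 13 4)(2 7))^(-1)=(1 4 13 10 8 6)(2 7)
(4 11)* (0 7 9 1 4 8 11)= (0 7 9 1 4)(8 11)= [7, 4, 2, 3, 0, 5, 6, 9, 11, 1, 10, 8]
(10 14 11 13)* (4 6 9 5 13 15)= (4 6 9 5 13 10 14 11 15)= [0, 1, 2, 3, 6, 13, 9, 7, 8, 5, 14, 15, 12, 10, 11, 4]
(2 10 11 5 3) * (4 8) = (2 10 11 5 3)(4 8) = [0, 1, 10, 2, 8, 3, 6, 7, 4, 9, 11, 5]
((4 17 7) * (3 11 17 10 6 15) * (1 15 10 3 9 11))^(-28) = (1 17)(3 11)(4 9)(7 15)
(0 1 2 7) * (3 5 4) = (0 1 2 7)(3 5 4) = [1, 2, 7, 5, 3, 4, 6, 0]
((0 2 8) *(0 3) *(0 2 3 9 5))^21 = ((0 3 2 8 9 5))^21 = (0 8)(2 5)(3 9)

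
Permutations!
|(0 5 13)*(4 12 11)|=|(0 5 13)(4 12 11)|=3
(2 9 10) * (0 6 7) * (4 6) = (0 4 6 7)(2 9 10) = [4, 1, 9, 3, 6, 5, 7, 0, 8, 10, 2]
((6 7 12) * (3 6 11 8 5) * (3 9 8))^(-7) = ((3 6 7 12 11)(5 9 8))^(-7) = (3 12 6 11 7)(5 8 9)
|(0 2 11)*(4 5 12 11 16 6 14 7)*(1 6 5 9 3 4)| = 12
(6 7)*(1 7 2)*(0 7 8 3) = (0 7 6 2 1 8 3) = [7, 8, 1, 0, 4, 5, 2, 6, 3]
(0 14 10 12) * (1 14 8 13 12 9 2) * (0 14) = (0 8 13 12 14 10 9 2 1) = [8, 0, 1, 3, 4, 5, 6, 7, 13, 2, 9, 11, 14, 12, 10]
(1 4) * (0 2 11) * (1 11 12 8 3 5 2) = (0 1 4 11)(2 12 8 3 5) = [1, 4, 12, 5, 11, 2, 6, 7, 3, 9, 10, 0, 8]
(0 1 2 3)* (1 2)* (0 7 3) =(0 2)(3 7) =[2, 1, 0, 7, 4, 5, 6, 3]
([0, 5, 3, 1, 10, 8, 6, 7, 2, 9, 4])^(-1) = (1 3 2 8 5)(4 10)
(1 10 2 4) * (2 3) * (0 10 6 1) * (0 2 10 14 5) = (0 14 5)(1 6)(2 4)(3 10) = [14, 6, 4, 10, 2, 0, 1, 7, 8, 9, 3, 11, 12, 13, 5]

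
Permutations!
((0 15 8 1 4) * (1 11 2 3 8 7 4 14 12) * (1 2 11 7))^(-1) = (0 4 7 8 3 2 12 14 1 15)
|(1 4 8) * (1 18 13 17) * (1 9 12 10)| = |(1 4 8 18 13 17 9 12 10)| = 9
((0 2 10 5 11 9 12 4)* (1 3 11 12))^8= (0 10 12)(2 5 4)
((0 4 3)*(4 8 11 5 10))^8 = (0 8 11 5 10 4 3)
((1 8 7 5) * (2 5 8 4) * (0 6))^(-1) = (0 6)(1 5 2 4)(7 8)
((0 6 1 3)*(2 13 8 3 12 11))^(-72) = (13)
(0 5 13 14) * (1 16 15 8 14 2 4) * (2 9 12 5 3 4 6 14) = (0 3 4 1 16 15 8 2 6 14)(5 13 9 12) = [3, 16, 6, 4, 1, 13, 14, 7, 2, 12, 10, 11, 5, 9, 0, 8, 15]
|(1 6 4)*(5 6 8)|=|(1 8 5 6 4)|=5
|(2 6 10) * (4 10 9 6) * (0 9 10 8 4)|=10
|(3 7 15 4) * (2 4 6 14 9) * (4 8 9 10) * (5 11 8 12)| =|(2 12 5 11 8 9)(3 7 15 6 14 10 4)| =42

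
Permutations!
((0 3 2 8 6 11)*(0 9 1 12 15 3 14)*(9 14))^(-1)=((0 9 1 12 15 3 2 8 6 11 14))^(-1)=(0 14 11 6 8 2 3 15 12 1 9)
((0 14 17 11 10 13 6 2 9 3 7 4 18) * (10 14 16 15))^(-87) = ((0 16 15 10 13 6 2 9 3 7 4 18)(11 14 17))^(-87) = (0 7 2 10)(3 6 15 18)(4 9 13 16)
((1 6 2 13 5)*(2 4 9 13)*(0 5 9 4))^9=((0 5 1 6)(9 13))^9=(0 5 1 6)(9 13)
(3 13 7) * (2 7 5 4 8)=(2 7 3 13 5 4 8)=[0, 1, 7, 13, 8, 4, 6, 3, 2, 9, 10, 11, 12, 5]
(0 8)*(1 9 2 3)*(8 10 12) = (0 10 12 8)(1 9 2 3) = [10, 9, 3, 1, 4, 5, 6, 7, 0, 2, 12, 11, 8]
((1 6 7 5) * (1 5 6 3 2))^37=(1 3 2)(6 7)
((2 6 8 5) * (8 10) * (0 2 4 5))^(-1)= (0 8 10 6 2)(4 5)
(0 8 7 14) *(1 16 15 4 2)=(0 8 7 14)(1 16 15 4 2)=[8, 16, 1, 3, 2, 5, 6, 14, 7, 9, 10, 11, 12, 13, 0, 4, 15]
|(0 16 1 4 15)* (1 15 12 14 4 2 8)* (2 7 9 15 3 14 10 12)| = 22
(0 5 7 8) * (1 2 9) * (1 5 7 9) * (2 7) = (0 2 1 7 8)(5 9) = [2, 7, 1, 3, 4, 9, 6, 8, 0, 5]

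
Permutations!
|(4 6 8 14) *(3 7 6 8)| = |(3 7 6)(4 8 14)| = 3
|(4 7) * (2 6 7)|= 4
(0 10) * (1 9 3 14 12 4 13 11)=(0 10)(1 9 3 14 12 4 13 11)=[10, 9, 2, 14, 13, 5, 6, 7, 8, 3, 0, 1, 4, 11, 12]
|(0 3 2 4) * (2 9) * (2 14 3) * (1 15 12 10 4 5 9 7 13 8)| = 14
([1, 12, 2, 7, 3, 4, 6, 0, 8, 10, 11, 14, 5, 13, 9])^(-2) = (0 3 5 1 7 4 12)(9 11)(10 14)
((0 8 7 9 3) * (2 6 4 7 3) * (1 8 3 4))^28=(9)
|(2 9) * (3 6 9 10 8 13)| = 7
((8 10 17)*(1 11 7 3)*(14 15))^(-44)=(8 10 17)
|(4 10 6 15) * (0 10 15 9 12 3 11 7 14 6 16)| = 42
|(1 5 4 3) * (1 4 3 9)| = |(1 5 3 4 9)| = 5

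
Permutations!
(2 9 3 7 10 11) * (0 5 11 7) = [5, 1, 9, 0, 4, 11, 6, 10, 8, 3, 7, 2] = (0 5 11 2 9 3)(7 10)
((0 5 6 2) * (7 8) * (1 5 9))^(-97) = (0 2 6 5 1 9)(7 8) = ((0 9 1 5 6 2)(7 8))^(-97)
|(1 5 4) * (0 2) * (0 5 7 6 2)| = |(1 7 6 2 5 4)| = 6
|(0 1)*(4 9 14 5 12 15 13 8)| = |(0 1)(4 9 14 5 12 15 13 8)| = 8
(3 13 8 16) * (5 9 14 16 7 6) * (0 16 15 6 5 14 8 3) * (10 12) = [16, 1, 2, 13, 4, 9, 14, 5, 7, 8, 12, 11, 10, 3, 15, 6, 0] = (0 16)(3 13)(5 9 8 7)(6 14 15)(10 12)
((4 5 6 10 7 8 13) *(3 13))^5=(3 10 4 8 6 13 7 5)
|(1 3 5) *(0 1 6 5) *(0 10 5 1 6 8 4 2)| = 9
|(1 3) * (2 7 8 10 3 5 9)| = 8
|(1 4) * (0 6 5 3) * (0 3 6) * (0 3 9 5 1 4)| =|(0 3 9 5 6 1)| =6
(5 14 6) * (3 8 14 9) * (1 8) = [0, 8, 2, 1, 4, 9, 5, 7, 14, 3, 10, 11, 12, 13, 6] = (1 8 14 6 5 9 3)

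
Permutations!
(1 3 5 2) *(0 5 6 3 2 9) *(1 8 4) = (0 5 9)(1 2 8 4)(3 6) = [5, 2, 8, 6, 1, 9, 3, 7, 4, 0]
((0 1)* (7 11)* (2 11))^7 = (0 1)(2 11 7)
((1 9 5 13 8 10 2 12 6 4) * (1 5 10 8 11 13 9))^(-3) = (2 5 12 9 6 10 4)(11 13)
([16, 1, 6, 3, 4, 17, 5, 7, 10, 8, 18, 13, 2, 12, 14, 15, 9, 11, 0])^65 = [18, 1, 5, 3, 4, 11, 17, 7, 9, 16, 8, 12, 6, 2, 14, 15, 0, 13, 10]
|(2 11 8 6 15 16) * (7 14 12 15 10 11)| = |(2 7 14 12 15 16)(6 10 11 8)| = 12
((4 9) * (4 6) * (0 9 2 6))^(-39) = ((0 9)(2 6 4))^(-39) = (0 9)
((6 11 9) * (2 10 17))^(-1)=(2 17 10)(6 9 11)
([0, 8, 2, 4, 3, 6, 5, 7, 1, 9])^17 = (9)(1 8)(3 4)(5 6)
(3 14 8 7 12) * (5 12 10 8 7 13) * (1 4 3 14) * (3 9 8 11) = (1 4 9 8 13 5 12 14 7 10 11 3) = [0, 4, 2, 1, 9, 12, 6, 10, 13, 8, 11, 3, 14, 5, 7]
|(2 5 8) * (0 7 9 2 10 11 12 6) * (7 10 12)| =|(0 10 11 7 9 2 5 8 12 6)| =10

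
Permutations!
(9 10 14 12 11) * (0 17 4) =[17, 1, 2, 3, 0, 5, 6, 7, 8, 10, 14, 9, 11, 13, 12, 15, 16, 4] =(0 17 4)(9 10 14 12 11)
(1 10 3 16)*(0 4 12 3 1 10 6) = [4, 6, 2, 16, 12, 5, 0, 7, 8, 9, 1, 11, 3, 13, 14, 15, 10] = (0 4 12 3 16 10 1 6)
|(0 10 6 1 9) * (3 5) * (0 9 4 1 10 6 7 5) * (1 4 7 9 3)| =15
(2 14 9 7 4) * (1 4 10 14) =(1 4 2)(7 10 14 9) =[0, 4, 1, 3, 2, 5, 6, 10, 8, 7, 14, 11, 12, 13, 9]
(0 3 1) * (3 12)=(0 12 3 1)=[12, 0, 2, 1, 4, 5, 6, 7, 8, 9, 10, 11, 3]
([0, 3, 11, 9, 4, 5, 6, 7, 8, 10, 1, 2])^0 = [0, 1, 2, 3, 4, 5, 6, 7, 8, 9, 10, 11]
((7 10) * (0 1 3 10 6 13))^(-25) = (0 10 13 3 6 1 7) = ((0 1 3 10 7 6 13))^(-25)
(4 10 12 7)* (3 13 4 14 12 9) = (3 13 4 10 9)(7 14 12) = [0, 1, 2, 13, 10, 5, 6, 14, 8, 3, 9, 11, 7, 4, 12]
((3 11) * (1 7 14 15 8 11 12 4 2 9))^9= ((1 7 14 15 8 11 3 12 4 2 9))^9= (1 2 12 11 15 7 9 4 3 8 14)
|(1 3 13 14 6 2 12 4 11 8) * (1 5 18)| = 12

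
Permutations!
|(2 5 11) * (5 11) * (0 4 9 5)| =4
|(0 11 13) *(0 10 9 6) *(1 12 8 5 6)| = |(0 11 13 10 9 1 12 8 5 6)| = 10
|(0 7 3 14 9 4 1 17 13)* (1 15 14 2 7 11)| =60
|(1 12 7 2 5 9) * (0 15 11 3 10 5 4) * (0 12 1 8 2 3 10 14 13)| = 14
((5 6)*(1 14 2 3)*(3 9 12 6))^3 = (1 9 5 14 12 3 2 6)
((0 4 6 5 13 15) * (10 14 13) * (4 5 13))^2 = ((0 5 10 14 4 6 13 15))^2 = (0 10 4 13)(5 14 6 15)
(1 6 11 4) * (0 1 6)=(0 1)(4 6 11)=[1, 0, 2, 3, 6, 5, 11, 7, 8, 9, 10, 4]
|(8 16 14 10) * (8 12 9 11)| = |(8 16 14 10 12 9 11)| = 7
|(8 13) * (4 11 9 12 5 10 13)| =|(4 11 9 12 5 10 13 8)| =8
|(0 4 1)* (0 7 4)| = 3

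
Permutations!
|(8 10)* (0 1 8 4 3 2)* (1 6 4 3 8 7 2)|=9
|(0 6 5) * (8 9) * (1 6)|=4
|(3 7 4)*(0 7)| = |(0 7 4 3)| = 4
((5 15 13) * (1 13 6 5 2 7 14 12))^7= (1 13 2 7 14 12)(5 15 6)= ((1 13 2 7 14 12)(5 15 6))^7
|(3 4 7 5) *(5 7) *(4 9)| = 4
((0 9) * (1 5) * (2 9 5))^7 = (0 1 9 5 2)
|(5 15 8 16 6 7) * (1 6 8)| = |(1 6 7 5 15)(8 16)| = 10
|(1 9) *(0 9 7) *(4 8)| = 4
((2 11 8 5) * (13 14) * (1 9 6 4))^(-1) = (1 4 6 9)(2 5 8 11)(13 14)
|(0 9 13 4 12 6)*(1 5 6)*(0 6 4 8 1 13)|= 6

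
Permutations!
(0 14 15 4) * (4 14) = (0 4)(14 15) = [4, 1, 2, 3, 0, 5, 6, 7, 8, 9, 10, 11, 12, 13, 15, 14]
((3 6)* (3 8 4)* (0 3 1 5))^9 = ((0 3 6 8 4 1 5))^9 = (0 6 4 5 3 8 1)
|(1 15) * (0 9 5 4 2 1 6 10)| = |(0 9 5 4 2 1 15 6 10)| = 9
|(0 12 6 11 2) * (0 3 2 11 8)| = |(0 12 6 8)(2 3)| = 4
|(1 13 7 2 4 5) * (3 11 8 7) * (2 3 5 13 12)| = 12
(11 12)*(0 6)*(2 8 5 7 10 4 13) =[6, 1, 8, 3, 13, 7, 0, 10, 5, 9, 4, 12, 11, 2] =(0 6)(2 8 5 7 10 4 13)(11 12)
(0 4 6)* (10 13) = (0 4 6)(10 13) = [4, 1, 2, 3, 6, 5, 0, 7, 8, 9, 13, 11, 12, 10]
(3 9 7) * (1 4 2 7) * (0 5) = (0 5)(1 4 2 7 3 9) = [5, 4, 7, 9, 2, 0, 6, 3, 8, 1]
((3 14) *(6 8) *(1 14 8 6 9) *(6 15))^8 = ((1 14 3 8 9)(6 15))^8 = (15)(1 8 14 9 3)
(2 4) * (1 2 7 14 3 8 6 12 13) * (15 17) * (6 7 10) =(1 2 4 10 6 12 13)(3 8 7 14)(15 17) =[0, 2, 4, 8, 10, 5, 12, 14, 7, 9, 6, 11, 13, 1, 3, 17, 16, 15]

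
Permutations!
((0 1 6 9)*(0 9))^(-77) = ((9)(0 1 6))^(-77) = (9)(0 1 6)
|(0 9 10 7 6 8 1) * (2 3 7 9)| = 14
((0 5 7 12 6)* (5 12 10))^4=((0 12 6)(5 7 10))^4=(0 12 6)(5 7 10)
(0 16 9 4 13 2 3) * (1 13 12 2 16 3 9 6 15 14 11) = (0 3)(1 13 16 6 15 14 11)(2 9 4 12) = [3, 13, 9, 0, 12, 5, 15, 7, 8, 4, 10, 1, 2, 16, 11, 14, 6]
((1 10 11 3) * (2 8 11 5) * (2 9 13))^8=((1 10 5 9 13 2 8 11 3))^8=(1 3 11 8 2 13 9 5 10)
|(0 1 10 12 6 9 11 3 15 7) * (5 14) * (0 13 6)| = |(0 1 10 12)(3 15 7 13 6 9 11)(5 14)| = 28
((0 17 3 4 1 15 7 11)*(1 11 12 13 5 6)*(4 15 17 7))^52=(0 5 3)(1 4 12)(6 15 7)(11 13 17)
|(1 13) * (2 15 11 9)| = 4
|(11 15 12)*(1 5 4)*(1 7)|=12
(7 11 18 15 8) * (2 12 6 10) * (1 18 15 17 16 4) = (1 18 17 16 4)(2 12 6 10)(7 11 15 8) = [0, 18, 12, 3, 1, 5, 10, 11, 7, 9, 2, 15, 6, 13, 14, 8, 4, 16, 17]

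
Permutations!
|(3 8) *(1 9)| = 2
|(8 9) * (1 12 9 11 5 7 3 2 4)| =10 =|(1 12 9 8 11 5 7 3 2 4)|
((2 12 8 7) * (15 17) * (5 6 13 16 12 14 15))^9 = (2 8 16 6 17 14 7 12 13 5 15)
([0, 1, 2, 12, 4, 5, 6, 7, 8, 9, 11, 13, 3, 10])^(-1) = (3 12)(10 13 11)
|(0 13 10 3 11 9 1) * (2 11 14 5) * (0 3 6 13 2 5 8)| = 24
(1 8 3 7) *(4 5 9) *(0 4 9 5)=(9)(0 4)(1 8 3 7)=[4, 8, 2, 7, 0, 5, 6, 1, 3, 9]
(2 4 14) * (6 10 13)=(2 4 14)(6 10 13)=[0, 1, 4, 3, 14, 5, 10, 7, 8, 9, 13, 11, 12, 6, 2]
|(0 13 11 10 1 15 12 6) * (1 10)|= |(0 13 11 1 15 12 6)|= 7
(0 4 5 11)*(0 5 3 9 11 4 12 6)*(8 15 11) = (0 12 6)(3 9 8 15 11 5 4) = [12, 1, 2, 9, 3, 4, 0, 7, 15, 8, 10, 5, 6, 13, 14, 11]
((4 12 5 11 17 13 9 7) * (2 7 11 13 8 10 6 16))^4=(2 5 17 16 12 11 6 4 9 10 7 13 8)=((2 7 4 12 5 13 9 11 17 8 10 6 16))^4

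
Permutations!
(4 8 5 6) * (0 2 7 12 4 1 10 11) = (0 2 7 12 4 8 5 6 1 10 11) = [2, 10, 7, 3, 8, 6, 1, 12, 5, 9, 11, 0, 4]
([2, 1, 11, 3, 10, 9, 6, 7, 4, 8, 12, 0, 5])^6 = [0, 1, 2, 3, 4, 5, 6, 7, 8, 9, 10, 11, 12]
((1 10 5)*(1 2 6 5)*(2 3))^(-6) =(10)(2 5)(3 6)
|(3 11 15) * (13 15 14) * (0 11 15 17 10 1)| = 14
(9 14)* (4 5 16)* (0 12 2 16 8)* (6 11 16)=[12, 1, 6, 3, 5, 8, 11, 7, 0, 14, 10, 16, 2, 13, 9, 15, 4]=(0 12 2 6 11 16 4 5 8)(9 14)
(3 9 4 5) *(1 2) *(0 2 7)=(0 2 1 7)(3 9 4 5)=[2, 7, 1, 9, 5, 3, 6, 0, 8, 4]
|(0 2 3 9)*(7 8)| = |(0 2 3 9)(7 8)| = 4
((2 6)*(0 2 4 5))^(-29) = ((0 2 6 4 5))^(-29) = (0 2 6 4 5)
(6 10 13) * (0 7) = (0 7)(6 10 13) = [7, 1, 2, 3, 4, 5, 10, 0, 8, 9, 13, 11, 12, 6]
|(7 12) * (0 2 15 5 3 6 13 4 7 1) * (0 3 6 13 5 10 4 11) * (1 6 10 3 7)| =42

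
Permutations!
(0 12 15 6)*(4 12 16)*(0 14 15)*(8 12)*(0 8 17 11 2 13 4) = (0 16)(2 13 4 17 11)(6 14 15)(8 12) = [16, 1, 13, 3, 17, 5, 14, 7, 12, 9, 10, 2, 8, 4, 15, 6, 0, 11]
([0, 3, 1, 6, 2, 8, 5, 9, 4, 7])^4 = [0, 8, 5, 4, 6, 1, 2, 7, 3, 9]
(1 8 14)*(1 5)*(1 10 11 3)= (1 8 14 5 10 11 3)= [0, 8, 2, 1, 4, 10, 6, 7, 14, 9, 11, 3, 12, 13, 5]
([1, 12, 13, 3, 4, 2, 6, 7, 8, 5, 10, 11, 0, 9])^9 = [0, 1, 13, 3, 4, 2, 6, 7, 8, 5, 10, 11, 12, 9]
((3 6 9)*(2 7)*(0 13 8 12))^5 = ((0 13 8 12)(2 7)(3 6 9))^5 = (0 13 8 12)(2 7)(3 9 6)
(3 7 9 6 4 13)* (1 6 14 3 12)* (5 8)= (1 6 4 13 12)(3 7 9 14)(5 8)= [0, 6, 2, 7, 13, 8, 4, 9, 5, 14, 10, 11, 1, 12, 3]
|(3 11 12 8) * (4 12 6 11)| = 4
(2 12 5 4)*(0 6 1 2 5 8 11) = [6, 2, 12, 3, 5, 4, 1, 7, 11, 9, 10, 0, 8] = (0 6 1 2 12 8 11)(4 5)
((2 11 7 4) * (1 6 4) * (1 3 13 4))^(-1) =(1 6)(2 4 13 3 7 11)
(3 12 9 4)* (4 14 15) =(3 12 9 14 15 4) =[0, 1, 2, 12, 3, 5, 6, 7, 8, 14, 10, 11, 9, 13, 15, 4]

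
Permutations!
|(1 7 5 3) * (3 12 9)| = 6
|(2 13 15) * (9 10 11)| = |(2 13 15)(9 10 11)| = 3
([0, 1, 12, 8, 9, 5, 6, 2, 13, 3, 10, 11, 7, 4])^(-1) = [0, 1, 7, 9, 13, 5, 6, 12, 3, 4, 10, 11, 2, 8]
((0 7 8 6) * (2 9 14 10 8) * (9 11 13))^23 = ((0 7 2 11 13 9 14 10 8 6))^23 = (0 11 14 6 2 9 8 7 13 10)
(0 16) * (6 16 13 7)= (0 13 7 6 16)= [13, 1, 2, 3, 4, 5, 16, 6, 8, 9, 10, 11, 12, 7, 14, 15, 0]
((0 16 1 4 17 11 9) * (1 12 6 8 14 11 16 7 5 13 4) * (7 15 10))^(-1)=((0 15 10 7 5 13 4 17 16 12 6 8 14 11 9))^(-1)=(0 9 11 14 8 6 12 16 17 4 13 5 7 10 15)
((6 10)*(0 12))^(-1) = ((0 12)(6 10))^(-1) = (0 12)(6 10)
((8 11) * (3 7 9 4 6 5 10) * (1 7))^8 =((1 7 9 4 6 5 10 3)(8 11))^8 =(11)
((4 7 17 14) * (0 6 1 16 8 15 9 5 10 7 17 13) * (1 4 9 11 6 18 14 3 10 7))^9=(0 14 5 13 18 9 7)(1 10 3 17 4 6 11 15 8 16)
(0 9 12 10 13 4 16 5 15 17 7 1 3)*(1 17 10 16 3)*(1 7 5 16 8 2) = (0 9 12 8 2 1 7 17 5 15 10 13 4 3) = [9, 7, 1, 0, 3, 15, 6, 17, 2, 12, 13, 11, 8, 4, 14, 10, 16, 5]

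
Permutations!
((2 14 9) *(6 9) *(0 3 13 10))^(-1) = ((0 3 13 10)(2 14 6 9))^(-1) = (0 10 13 3)(2 9 6 14)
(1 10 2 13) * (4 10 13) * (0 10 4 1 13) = (13)(0 10 2 1) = [10, 0, 1, 3, 4, 5, 6, 7, 8, 9, 2, 11, 12, 13]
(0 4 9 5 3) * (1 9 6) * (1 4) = (0 1 9 5 3)(4 6) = [1, 9, 2, 0, 6, 3, 4, 7, 8, 5]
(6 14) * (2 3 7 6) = (2 3 7 6 14) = [0, 1, 3, 7, 4, 5, 14, 6, 8, 9, 10, 11, 12, 13, 2]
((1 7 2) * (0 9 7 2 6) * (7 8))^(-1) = ((0 9 8 7 6)(1 2))^(-1) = (0 6 7 8 9)(1 2)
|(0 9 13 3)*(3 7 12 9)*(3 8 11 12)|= 8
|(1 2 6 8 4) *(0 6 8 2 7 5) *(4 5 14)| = 20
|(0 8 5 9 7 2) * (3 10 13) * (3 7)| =|(0 8 5 9 3 10 13 7 2)| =9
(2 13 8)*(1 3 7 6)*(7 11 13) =(1 3 11 13 8 2 7 6) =[0, 3, 7, 11, 4, 5, 1, 6, 2, 9, 10, 13, 12, 8]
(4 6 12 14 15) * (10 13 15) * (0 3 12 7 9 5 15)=[3, 1, 2, 12, 6, 15, 7, 9, 8, 5, 13, 11, 14, 0, 10, 4]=(0 3 12 14 10 13)(4 6 7 9 5 15)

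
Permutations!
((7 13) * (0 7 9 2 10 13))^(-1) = (0 7)(2 9 13 10)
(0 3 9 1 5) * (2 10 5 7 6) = (0 3 9 1 7 6 2 10 5) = [3, 7, 10, 9, 4, 0, 2, 6, 8, 1, 5]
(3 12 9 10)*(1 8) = (1 8)(3 12 9 10) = [0, 8, 2, 12, 4, 5, 6, 7, 1, 10, 3, 11, 9]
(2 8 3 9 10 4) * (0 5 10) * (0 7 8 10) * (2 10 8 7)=[5, 1, 8, 9, 10, 0, 6, 7, 3, 2, 4]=(0 5)(2 8 3 9)(4 10)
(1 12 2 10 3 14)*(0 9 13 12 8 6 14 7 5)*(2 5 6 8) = (0 9 13 12 5)(1 2 10 3 7 6 14) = [9, 2, 10, 7, 4, 0, 14, 6, 8, 13, 3, 11, 5, 12, 1]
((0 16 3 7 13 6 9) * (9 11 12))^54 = (16)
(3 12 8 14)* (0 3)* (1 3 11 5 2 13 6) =[11, 3, 13, 12, 4, 2, 1, 7, 14, 9, 10, 5, 8, 6, 0] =(0 11 5 2 13 6 1 3 12 8 14)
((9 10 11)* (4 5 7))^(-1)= ((4 5 7)(9 10 11))^(-1)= (4 7 5)(9 11 10)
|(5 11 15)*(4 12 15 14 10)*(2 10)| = |(2 10 4 12 15 5 11 14)| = 8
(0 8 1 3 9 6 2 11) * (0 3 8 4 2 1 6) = [4, 8, 11, 9, 2, 5, 1, 7, 6, 0, 10, 3] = (0 4 2 11 3 9)(1 8 6)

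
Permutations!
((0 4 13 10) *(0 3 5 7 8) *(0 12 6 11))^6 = ((0 4 13 10 3 5 7 8 12 6 11))^6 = (0 7 4 8 13 12 10 6 3 11 5)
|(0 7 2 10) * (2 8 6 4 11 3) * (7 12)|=|(0 12 7 8 6 4 11 3 2 10)|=10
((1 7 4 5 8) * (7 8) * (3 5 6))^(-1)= ((1 8)(3 5 7 4 6))^(-1)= (1 8)(3 6 4 7 5)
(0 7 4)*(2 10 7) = [2, 1, 10, 3, 0, 5, 6, 4, 8, 9, 7] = (0 2 10 7 4)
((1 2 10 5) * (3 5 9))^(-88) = (1 10 3)(2 9 5)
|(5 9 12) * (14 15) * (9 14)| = |(5 14 15 9 12)| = 5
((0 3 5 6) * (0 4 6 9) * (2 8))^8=(9)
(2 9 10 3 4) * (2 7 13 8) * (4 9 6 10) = (2 6 10 3 9 4 7 13 8) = [0, 1, 6, 9, 7, 5, 10, 13, 2, 4, 3, 11, 12, 8]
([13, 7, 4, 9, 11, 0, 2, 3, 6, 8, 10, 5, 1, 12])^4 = (0 7 6 5 1 8 11 12 9 4 13 3 2)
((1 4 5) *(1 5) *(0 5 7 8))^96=((0 5 7 8)(1 4))^96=(8)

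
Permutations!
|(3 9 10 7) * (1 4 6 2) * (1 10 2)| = |(1 4 6)(2 10 7 3 9)| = 15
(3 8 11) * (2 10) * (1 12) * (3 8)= (1 12)(2 10)(8 11)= [0, 12, 10, 3, 4, 5, 6, 7, 11, 9, 2, 8, 1]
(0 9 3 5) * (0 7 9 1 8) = (0 1 8)(3 5 7 9) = [1, 8, 2, 5, 4, 7, 6, 9, 0, 3]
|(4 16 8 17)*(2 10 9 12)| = 4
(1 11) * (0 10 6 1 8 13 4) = (0 10 6 1 11 8 13 4) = [10, 11, 2, 3, 0, 5, 1, 7, 13, 9, 6, 8, 12, 4]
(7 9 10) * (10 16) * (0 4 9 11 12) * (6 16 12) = (0 4 9 12)(6 16 10 7 11) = [4, 1, 2, 3, 9, 5, 16, 11, 8, 12, 7, 6, 0, 13, 14, 15, 10]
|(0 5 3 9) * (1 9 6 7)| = 7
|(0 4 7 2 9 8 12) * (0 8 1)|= 6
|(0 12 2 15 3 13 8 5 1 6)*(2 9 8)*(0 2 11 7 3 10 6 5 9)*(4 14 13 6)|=|(0 12)(1 5)(2 15 10 4 14 13 11 7 3 6)(8 9)|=10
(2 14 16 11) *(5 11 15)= (2 14 16 15 5 11)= [0, 1, 14, 3, 4, 11, 6, 7, 8, 9, 10, 2, 12, 13, 16, 5, 15]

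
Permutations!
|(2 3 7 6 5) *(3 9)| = |(2 9 3 7 6 5)| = 6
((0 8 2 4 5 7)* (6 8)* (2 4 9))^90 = (9)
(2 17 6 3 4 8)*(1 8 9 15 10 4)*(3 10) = (1 8 2 17 6 10 4 9 15 3) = [0, 8, 17, 1, 9, 5, 10, 7, 2, 15, 4, 11, 12, 13, 14, 3, 16, 6]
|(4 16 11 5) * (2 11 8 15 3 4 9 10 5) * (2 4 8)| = |(2 11 4 16)(3 8 15)(5 9 10)| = 12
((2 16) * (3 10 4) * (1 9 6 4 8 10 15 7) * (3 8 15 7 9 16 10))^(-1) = (1 7 3 8 4 6 9 15 10 2 16)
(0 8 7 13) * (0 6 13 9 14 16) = (0 8 7 9 14 16)(6 13) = [8, 1, 2, 3, 4, 5, 13, 9, 7, 14, 10, 11, 12, 6, 16, 15, 0]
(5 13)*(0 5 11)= (0 5 13 11)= [5, 1, 2, 3, 4, 13, 6, 7, 8, 9, 10, 0, 12, 11]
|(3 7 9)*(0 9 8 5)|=|(0 9 3 7 8 5)|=6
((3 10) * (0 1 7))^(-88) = ((0 1 7)(3 10))^(-88) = (10)(0 7 1)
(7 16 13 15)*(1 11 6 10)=[0, 11, 2, 3, 4, 5, 10, 16, 8, 9, 1, 6, 12, 15, 14, 7, 13]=(1 11 6 10)(7 16 13 15)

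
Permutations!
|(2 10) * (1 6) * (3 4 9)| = 6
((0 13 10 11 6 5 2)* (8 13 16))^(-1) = (0 2 5 6 11 10 13 8 16)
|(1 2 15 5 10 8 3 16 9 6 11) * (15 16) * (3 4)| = |(1 2 16 9 6 11)(3 15 5 10 8 4)| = 6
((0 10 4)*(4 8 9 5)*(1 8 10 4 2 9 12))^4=((0 4)(1 8 12)(2 9 5))^4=(1 8 12)(2 9 5)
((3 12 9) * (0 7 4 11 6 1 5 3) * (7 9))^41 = (0 9)(1 5 3 12 7 4 11 6)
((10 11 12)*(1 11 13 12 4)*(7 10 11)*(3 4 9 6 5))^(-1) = ((1 7 10 13 12 11 9 6 5 3 4))^(-1) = (1 4 3 5 6 9 11 12 13 10 7)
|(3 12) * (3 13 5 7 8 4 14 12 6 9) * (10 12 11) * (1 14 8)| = |(1 14 11 10 12 13 5 7)(3 6 9)(4 8)| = 24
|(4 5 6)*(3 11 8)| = |(3 11 8)(4 5 6)| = 3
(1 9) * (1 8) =(1 9 8) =[0, 9, 2, 3, 4, 5, 6, 7, 1, 8]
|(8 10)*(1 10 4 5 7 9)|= 7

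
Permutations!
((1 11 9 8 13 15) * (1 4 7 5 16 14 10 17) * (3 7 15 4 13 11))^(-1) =(1 17 10 14 16 5 7 3)(4 13 15)(8 9 11)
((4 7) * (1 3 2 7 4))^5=((1 3 2 7))^5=(1 3 2 7)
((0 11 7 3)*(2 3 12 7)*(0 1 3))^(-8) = (12)(0 11 2)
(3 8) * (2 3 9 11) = [0, 1, 3, 8, 4, 5, 6, 7, 9, 11, 10, 2] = (2 3 8 9 11)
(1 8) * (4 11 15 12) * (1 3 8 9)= (1 9)(3 8)(4 11 15 12)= [0, 9, 2, 8, 11, 5, 6, 7, 3, 1, 10, 15, 4, 13, 14, 12]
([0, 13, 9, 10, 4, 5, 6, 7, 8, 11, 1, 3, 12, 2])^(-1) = [0, 10, 13, 11, 4, 5, 6, 7, 8, 2, 3, 9, 12, 1]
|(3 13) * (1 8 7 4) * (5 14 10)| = 12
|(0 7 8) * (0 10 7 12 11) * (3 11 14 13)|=|(0 12 14 13 3 11)(7 8 10)|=6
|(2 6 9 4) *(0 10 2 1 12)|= 8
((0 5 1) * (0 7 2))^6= (0 5 1 7 2)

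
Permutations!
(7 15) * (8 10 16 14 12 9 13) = (7 15)(8 10 16 14 12 9 13) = [0, 1, 2, 3, 4, 5, 6, 15, 10, 13, 16, 11, 9, 8, 12, 7, 14]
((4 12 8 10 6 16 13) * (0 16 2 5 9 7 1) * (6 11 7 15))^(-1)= ((0 16 13 4 12 8 10 11 7 1)(2 5 9 15 6))^(-1)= (0 1 7 11 10 8 12 4 13 16)(2 6 15 9 5)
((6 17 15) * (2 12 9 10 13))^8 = (2 10 12 13 9)(6 15 17)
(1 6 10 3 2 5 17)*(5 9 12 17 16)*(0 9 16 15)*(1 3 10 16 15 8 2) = (0 9 12 17 3 1 6 16 5 8 2 15) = [9, 6, 15, 1, 4, 8, 16, 7, 2, 12, 10, 11, 17, 13, 14, 0, 5, 3]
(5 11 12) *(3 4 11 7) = (3 4 11 12 5 7) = [0, 1, 2, 4, 11, 7, 6, 3, 8, 9, 10, 12, 5]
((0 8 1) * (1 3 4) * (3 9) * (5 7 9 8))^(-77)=(9)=((0 5 7 9 3 4 1))^(-77)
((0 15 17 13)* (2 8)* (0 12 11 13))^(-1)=(0 17 15)(2 8)(11 12 13)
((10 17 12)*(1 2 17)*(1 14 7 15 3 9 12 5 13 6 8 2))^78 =(17)(3 9 12 10 14 7 15)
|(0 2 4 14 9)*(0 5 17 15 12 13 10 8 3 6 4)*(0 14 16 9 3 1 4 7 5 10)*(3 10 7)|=|(0 2 14 10 8 1 4 16 9 7 5 17 15 12 13)(3 6)|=30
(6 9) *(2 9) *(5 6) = (2 9 5 6) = [0, 1, 9, 3, 4, 6, 2, 7, 8, 5]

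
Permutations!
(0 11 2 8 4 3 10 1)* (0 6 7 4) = (0 11 2 8)(1 6 7 4 3 10) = [11, 6, 8, 10, 3, 5, 7, 4, 0, 9, 1, 2]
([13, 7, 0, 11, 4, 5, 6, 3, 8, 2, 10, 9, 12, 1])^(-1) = [2, 13, 9, 7, 4, 5, 6, 1, 8, 11, 10, 3, 12, 0]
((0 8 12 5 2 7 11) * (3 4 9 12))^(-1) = (0 11 7 2 5 12 9 4 3 8)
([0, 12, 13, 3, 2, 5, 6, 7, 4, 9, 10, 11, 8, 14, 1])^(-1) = (1 14 13 2 4 8 12)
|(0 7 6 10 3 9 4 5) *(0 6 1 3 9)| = 20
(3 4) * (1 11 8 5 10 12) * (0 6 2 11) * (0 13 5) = (0 6 2 11 8)(1 13 5 10 12)(3 4) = [6, 13, 11, 4, 3, 10, 2, 7, 0, 9, 12, 8, 1, 5]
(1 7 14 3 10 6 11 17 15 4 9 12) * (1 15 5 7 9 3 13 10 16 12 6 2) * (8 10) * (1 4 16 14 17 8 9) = (2 4 3 14 13 9 6 11 8 10)(5 7 17)(12 15 16) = [0, 1, 4, 14, 3, 7, 11, 17, 10, 6, 2, 8, 15, 9, 13, 16, 12, 5]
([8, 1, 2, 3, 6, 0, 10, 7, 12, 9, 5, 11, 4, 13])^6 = [5, 1, 2, 3, 12, 10, 4, 7, 0, 9, 6, 11, 8, 13]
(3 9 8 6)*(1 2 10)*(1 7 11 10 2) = (3 9 8 6)(7 11 10) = [0, 1, 2, 9, 4, 5, 3, 11, 6, 8, 7, 10]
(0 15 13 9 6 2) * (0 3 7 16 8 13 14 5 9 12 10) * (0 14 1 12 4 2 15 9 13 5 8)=[9, 12, 3, 7, 2, 13, 15, 16, 5, 6, 14, 11, 10, 4, 8, 1, 0]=(0 9 6 15 1 12 10 14 8 5 13 4 2 3 7 16)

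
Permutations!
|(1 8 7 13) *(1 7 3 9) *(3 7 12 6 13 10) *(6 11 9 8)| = 12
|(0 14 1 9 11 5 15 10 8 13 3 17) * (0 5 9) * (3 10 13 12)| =24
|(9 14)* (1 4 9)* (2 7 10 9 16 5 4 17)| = |(1 17 2 7 10 9 14)(4 16 5)| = 21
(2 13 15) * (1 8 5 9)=(1 8 5 9)(2 13 15)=[0, 8, 13, 3, 4, 9, 6, 7, 5, 1, 10, 11, 12, 15, 14, 2]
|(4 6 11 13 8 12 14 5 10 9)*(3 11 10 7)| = 8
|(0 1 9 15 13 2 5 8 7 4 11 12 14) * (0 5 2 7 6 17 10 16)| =|(0 1 9 15 13 7 4 11 12 14 5 8 6 17 10 16)| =16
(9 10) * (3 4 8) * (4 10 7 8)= (3 10 9 7 8)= [0, 1, 2, 10, 4, 5, 6, 8, 3, 7, 9]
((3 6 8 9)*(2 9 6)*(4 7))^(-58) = ((2 9 3)(4 7)(6 8))^(-58) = (2 3 9)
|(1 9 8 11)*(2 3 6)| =|(1 9 8 11)(2 3 6)| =12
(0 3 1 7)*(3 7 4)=(0 7)(1 4 3)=[7, 4, 2, 1, 3, 5, 6, 0]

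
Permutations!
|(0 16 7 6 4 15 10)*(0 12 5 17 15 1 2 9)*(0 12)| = 13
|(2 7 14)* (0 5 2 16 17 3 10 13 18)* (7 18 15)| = |(0 5 2 18)(3 10 13 15 7 14 16 17)| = 8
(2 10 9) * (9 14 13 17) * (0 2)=(0 2 10 14 13 17 9)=[2, 1, 10, 3, 4, 5, 6, 7, 8, 0, 14, 11, 12, 17, 13, 15, 16, 9]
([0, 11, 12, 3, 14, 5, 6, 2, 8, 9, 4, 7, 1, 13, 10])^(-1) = (1 12 2 7 11)(4 10 14)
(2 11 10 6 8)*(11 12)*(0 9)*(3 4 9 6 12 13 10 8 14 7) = (0 6 14 7 3 4 9)(2 13 10 12 11 8) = [6, 1, 13, 4, 9, 5, 14, 3, 2, 0, 12, 8, 11, 10, 7]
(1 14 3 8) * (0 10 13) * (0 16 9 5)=(0 10 13 16 9 5)(1 14 3 8)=[10, 14, 2, 8, 4, 0, 6, 7, 1, 5, 13, 11, 12, 16, 3, 15, 9]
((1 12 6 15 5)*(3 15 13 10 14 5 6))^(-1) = ((1 12 3 15 6 13 10 14 5))^(-1) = (1 5 14 10 13 6 15 3 12)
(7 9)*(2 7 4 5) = (2 7 9 4 5) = [0, 1, 7, 3, 5, 2, 6, 9, 8, 4]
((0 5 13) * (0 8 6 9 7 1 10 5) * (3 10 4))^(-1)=(1 7 9 6 8 13 5 10 3 4)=((1 4 3 10 5 13 8 6 9 7))^(-1)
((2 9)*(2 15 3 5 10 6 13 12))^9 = ((2 9 15 3 5 10 6 13 12))^9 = (15)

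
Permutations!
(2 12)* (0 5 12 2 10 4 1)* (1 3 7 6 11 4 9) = (0 5 12 10 9 1)(3 7 6 11 4) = [5, 0, 2, 7, 3, 12, 11, 6, 8, 1, 9, 4, 10]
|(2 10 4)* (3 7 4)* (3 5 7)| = |(2 10 5 7 4)| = 5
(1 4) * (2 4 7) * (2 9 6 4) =(1 7 9 6 4) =[0, 7, 2, 3, 1, 5, 4, 9, 8, 6]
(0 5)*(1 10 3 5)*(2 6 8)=(0 1 10 3 5)(2 6 8)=[1, 10, 6, 5, 4, 0, 8, 7, 2, 9, 3]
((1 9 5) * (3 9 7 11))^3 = (1 3)(5 11)(7 9)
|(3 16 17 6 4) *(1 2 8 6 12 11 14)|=|(1 2 8 6 4 3 16 17 12 11 14)|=11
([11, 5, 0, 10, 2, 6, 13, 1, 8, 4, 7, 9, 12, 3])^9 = [2, 6, 4, 7, 9, 13, 3, 5, 8, 11, 1, 0, 12, 10]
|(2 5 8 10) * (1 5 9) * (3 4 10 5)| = |(1 3 4 10 2 9)(5 8)| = 6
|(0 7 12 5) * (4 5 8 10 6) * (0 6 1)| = |(0 7 12 8 10 1)(4 5 6)| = 6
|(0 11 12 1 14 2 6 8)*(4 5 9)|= |(0 11 12 1 14 2 6 8)(4 5 9)|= 24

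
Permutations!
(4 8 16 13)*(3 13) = [0, 1, 2, 13, 8, 5, 6, 7, 16, 9, 10, 11, 12, 4, 14, 15, 3] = (3 13 4 8 16)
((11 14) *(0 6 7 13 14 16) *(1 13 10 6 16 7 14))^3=((0 16)(1 13)(6 14 11 7 10))^3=(0 16)(1 13)(6 7 14 10 11)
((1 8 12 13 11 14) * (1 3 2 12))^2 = (2 13 14)(3 12 11) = ((1 8)(2 12 13 11 14 3))^2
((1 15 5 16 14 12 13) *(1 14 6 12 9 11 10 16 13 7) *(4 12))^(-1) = (1 7 12 4 6 16 10 11 9 14 13 5 15)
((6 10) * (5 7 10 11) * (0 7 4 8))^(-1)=(0 8 4 5 11 6 10 7)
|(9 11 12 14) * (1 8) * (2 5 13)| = 12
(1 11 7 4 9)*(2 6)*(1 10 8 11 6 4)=(1 6 2 4 9 10 8 11 7)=[0, 6, 4, 3, 9, 5, 2, 1, 11, 10, 8, 7]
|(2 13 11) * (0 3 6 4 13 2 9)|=|(0 3 6 4 13 11 9)|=7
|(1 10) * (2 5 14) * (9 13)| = 6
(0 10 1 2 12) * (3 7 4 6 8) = (0 10 1 2 12)(3 7 4 6 8) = [10, 2, 12, 7, 6, 5, 8, 4, 3, 9, 1, 11, 0]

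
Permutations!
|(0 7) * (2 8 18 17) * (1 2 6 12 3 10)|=18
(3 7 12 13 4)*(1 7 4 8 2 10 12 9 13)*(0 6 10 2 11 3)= (0 6 10 12 1 7 9 13 8 11 3 4)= [6, 7, 2, 4, 0, 5, 10, 9, 11, 13, 12, 3, 1, 8]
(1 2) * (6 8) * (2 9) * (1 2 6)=(1 9 6 8)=[0, 9, 2, 3, 4, 5, 8, 7, 1, 6]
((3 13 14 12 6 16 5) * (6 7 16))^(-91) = (16)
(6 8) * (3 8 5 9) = (3 8 6 5 9) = [0, 1, 2, 8, 4, 9, 5, 7, 6, 3]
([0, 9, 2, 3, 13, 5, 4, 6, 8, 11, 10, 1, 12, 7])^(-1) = [0, 11, 2, 3, 6, 5, 7, 13, 8, 1, 10, 9, 12, 4]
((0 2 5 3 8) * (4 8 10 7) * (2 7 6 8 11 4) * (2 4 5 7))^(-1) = (0 8 6 10 3 5 11 4 7 2)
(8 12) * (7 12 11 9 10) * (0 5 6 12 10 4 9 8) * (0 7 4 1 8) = (0 5 6 12 7 10 4 9 1 8 11) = [5, 8, 2, 3, 9, 6, 12, 10, 11, 1, 4, 0, 7]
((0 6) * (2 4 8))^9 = ((0 6)(2 4 8))^9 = (8)(0 6)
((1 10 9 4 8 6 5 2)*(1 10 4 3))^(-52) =((1 4 8 6 5 2 10 9 3))^(-52) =(1 8 5 10 3 4 6 2 9)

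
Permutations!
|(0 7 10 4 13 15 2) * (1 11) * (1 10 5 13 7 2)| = |(0 2)(1 11 10 4 7 5 13 15)| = 8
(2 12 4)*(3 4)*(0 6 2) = (0 6 2 12 3 4) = [6, 1, 12, 4, 0, 5, 2, 7, 8, 9, 10, 11, 3]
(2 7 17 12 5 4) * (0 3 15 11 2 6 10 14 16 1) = (0 3 15 11 2 7 17 12 5 4 6 10 14 16 1) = [3, 0, 7, 15, 6, 4, 10, 17, 8, 9, 14, 2, 5, 13, 16, 11, 1, 12]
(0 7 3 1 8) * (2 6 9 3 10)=[7, 8, 6, 1, 4, 5, 9, 10, 0, 3, 2]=(0 7 10 2 6 9 3 1 8)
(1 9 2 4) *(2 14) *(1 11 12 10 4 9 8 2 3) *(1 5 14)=(1 8 2 9)(3 5 14)(4 11 12 10)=[0, 8, 9, 5, 11, 14, 6, 7, 2, 1, 4, 12, 10, 13, 3]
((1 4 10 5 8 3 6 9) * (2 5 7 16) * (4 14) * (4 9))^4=((1 14 9)(2 5 8 3 6 4 10 7 16))^4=(1 14 9)(2 6 16 3 7 8 10 5 4)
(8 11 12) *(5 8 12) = [0, 1, 2, 3, 4, 8, 6, 7, 11, 9, 10, 5, 12] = (12)(5 8 11)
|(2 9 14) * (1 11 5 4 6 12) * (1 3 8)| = 24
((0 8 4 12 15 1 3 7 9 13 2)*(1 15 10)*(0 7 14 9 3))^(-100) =(15)(0 4 10)(1 8 12)(2 3 9)(7 14 13)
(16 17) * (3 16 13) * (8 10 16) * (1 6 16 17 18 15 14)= (1 6 16 18 15 14)(3 8 10 17 13)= [0, 6, 2, 8, 4, 5, 16, 7, 10, 9, 17, 11, 12, 3, 1, 14, 18, 13, 15]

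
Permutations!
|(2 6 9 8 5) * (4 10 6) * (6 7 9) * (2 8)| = |(2 4 10 7 9)(5 8)| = 10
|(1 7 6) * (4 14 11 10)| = |(1 7 6)(4 14 11 10)| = 12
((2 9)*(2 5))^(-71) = (2 9 5)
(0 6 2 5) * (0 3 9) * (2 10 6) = (0 2 5 3 9)(6 10) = [2, 1, 5, 9, 4, 3, 10, 7, 8, 0, 6]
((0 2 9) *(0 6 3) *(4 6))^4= ((0 2 9 4 6 3))^4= (0 6 9)(2 3 4)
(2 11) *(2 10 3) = (2 11 10 3) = [0, 1, 11, 2, 4, 5, 6, 7, 8, 9, 3, 10]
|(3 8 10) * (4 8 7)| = |(3 7 4 8 10)| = 5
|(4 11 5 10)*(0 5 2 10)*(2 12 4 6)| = 6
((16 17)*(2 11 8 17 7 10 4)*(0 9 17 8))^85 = ((0 9 17 16 7 10 4 2 11))^85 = (0 7 11 16 2 17 4 9 10)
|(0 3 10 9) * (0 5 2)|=6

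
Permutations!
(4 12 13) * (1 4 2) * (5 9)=(1 4 12 13 2)(5 9)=[0, 4, 1, 3, 12, 9, 6, 7, 8, 5, 10, 11, 13, 2]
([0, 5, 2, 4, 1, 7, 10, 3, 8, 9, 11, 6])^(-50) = (6 10 11)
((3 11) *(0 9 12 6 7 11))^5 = (0 11 6 9 3 7 12)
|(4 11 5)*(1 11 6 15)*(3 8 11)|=8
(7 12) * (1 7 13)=(1 7 12 13)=[0, 7, 2, 3, 4, 5, 6, 12, 8, 9, 10, 11, 13, 1]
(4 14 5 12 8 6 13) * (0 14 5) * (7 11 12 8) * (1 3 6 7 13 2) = (0 14)(1 3 6 2)(4 5 8 7 11 12 13) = [14, 3, 1, 6, 5, 8, 2, 11, 7, 9, 10, 12, 13, 4, 0]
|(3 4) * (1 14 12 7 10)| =|(1 14 12 7 10)(3 4)| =10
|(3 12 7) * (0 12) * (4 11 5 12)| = |(0 4 11 5 12 7 3)| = 7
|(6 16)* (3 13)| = 2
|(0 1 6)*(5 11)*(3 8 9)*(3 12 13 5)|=|(0 1 6)(3 8 9 12 13 5 11)|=21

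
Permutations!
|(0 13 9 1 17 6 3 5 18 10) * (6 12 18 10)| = 11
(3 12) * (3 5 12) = [0, 1, 2, 3, 4, 12, 6, 7, 8, 9, 10, 11, 5] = (5 12)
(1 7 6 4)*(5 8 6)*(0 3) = (0 3)(1 7 5 8 6 4) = [3, 7, 2, 0, 1, 8, 4, 5, 6]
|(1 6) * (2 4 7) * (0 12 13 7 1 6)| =7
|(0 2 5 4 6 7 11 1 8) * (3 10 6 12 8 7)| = |(0 2 5 4 12 8)(1 7 11)(3 10 6)| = 6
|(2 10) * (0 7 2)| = 4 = |(0 7 2 10)|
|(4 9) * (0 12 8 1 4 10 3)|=|(0 12 8 1 4 9 10 3)|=8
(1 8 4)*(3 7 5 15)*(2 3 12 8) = (1 2 3 7 5 15 12 8 4) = [0, 2, 3, 7, 1, 15, 6, 5, 4, 9, 10, 11, 8, 13, 14, 12]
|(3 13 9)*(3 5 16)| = 5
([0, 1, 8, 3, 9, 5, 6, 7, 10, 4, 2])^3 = (10)(4 9)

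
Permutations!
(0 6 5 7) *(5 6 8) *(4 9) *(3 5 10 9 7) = (0 8 10 9 4 7)(3 5) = [8, 1, 2, 5, 7, 3, 6, 0, 10, 4, 9]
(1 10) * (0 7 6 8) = (0 7 6 8)(1 10) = [7, 10, 2, 3, 4, 5, 8, 6, 0, 9, 1]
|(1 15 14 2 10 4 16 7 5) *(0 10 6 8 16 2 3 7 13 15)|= 14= |(0 10 4 2 6 8 16 13 15 14 3 7 5 1)|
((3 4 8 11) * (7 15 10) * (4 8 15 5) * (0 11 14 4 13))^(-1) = (0 13 5 7 10 15 4 14 8 3 11)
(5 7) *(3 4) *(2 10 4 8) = (2 10 4 3 8)(5 7) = [0, 1, 10, 8, 3, 7, 6, 5, 2, 9, 4]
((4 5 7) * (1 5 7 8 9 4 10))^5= (1 7 9 5 10 4 8)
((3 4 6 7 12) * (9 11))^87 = ((3 4 6 7 12)(9 11))^87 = (3 6 12 4 7)(9 11)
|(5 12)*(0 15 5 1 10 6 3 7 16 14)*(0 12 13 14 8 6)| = 40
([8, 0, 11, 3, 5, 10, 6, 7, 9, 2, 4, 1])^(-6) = [0, 1, 2, 3, 4, 5, 6, 7, 8, 9, 10, 11]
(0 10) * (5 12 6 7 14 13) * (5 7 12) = (0 10)(6 12)(7 14 13) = [10, 1, 2, 3, 4, 5, 12, 14, 8, 9, 0, 11, 6, 7, 13]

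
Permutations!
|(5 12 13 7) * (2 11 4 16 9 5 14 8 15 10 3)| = |(2 11 4 16 9 5 12 13 7 14 8 15 10 3)| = 14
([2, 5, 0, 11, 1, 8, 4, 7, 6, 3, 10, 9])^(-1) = (0 2)(1 4 6 8 5)(3 9 11)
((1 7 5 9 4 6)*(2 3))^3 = (1 9)(2 3)(4 7)(5 6)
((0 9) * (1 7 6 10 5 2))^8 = (1 6 5)(2 7 10)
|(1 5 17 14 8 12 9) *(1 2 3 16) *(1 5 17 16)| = 8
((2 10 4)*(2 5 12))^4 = ((2 10 4 5 12))^4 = (2 12 5 4 10)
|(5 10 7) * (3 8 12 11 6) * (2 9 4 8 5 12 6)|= |(2 9 4 8 6 3 5 10 7 12 11)|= 11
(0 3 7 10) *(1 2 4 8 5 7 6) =(0 3 6 1 2 4 8 5 7 10) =[3, 2, 4, 6, 8, 7, 1, 10, 5, 9, 0]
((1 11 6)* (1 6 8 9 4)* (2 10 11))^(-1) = (1 4 9 8 11 10 2)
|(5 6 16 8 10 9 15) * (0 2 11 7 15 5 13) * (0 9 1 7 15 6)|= 42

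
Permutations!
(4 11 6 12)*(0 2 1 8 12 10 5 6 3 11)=(0 2 1 8 12 4)(3 11)(5 6 10)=[2, 8, 1, 11, 0, 6, 10, 7, 12, 9, 5, 3, 4]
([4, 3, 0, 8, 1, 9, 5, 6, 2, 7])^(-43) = [2, 4, 8, 1, 0, 9, 5, 6, 3, 7]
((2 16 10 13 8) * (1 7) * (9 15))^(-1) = (1 7)(2 8 13 10 16)(9 15)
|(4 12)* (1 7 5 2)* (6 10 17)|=|(1 7 5 2)(4 12)(6 10 17)|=12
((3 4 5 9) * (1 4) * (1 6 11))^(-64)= ((1 4 5 9 3 6 11))^(-64)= (1 11 6 3 9 5 4)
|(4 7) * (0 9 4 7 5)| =|(0 9 4 5)| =4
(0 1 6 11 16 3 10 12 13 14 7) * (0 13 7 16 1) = [0, 6, 2, 10, 4, 5, 11, 13, 8, 9, 12, 1, 7, 14, 16, 15, 3] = (1 6 11)(3 10 12 7 13 14 16)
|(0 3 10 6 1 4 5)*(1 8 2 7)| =10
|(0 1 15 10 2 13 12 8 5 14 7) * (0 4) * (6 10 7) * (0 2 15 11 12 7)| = |(0 1 11 12 8 5 14 6 10 15)(2 13 7 4)| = 20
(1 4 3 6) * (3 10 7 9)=(1 4 10 7 9 3 6)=[0, 4, 2, 6, 10, 5, 1, 9, 8, 3, 7]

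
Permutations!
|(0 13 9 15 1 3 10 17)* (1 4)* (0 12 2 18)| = |(0 13 9 15 4 1 3 10 17 12 2 18)| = 12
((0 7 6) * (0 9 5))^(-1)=((0 7 6 9 5))^(-1)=(0 5 9 6 7)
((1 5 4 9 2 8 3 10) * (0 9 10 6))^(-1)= ((0 9 2 8 3 6)(1 5 4 10))^(-1)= (0 6 3 8 2 9)(1 10 4 5)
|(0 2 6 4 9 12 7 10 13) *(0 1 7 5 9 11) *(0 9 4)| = |(0 2 6)(1 7 10 13)(4 11 9 12 5)| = 60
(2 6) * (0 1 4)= (0 1 4)(2 6)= [1, 4, 6, 3, 0, 5, 2]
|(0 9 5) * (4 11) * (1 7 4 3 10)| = 6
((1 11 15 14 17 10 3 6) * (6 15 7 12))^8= (1 12 11 6 7)(3 17 15 10 14)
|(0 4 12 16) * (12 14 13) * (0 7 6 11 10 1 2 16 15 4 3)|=|(0 3)(1 2 16 7 6 11 10)(4 14 13 12 15)|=70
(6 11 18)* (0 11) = (0 11 18 6) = [11, 1, 2, 3, 4, 5, 0, 7, 8, 9, 10, 18, 12, 13, 14, 15, 16, 17, 6]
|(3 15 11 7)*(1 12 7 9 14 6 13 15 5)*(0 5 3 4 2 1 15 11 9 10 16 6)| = |(0 5 15 9 14)(1 12 7 4 2)(6 13 11 10 16)| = 5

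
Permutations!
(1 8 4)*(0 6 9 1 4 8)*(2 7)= (0 6 9 1)(2 7)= [6, 0, 7, 3, 4, 5, 9, 2, 8, 1]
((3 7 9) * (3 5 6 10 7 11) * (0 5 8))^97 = ((0 5 6 10 7 9 8)(3 11))^97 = (0 8 9 7 10 6 5)(3 11)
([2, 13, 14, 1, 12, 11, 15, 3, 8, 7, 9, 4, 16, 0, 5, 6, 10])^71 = (0 2 14 5 11 4 12 16 10 9 7 3 1 13)(6 15)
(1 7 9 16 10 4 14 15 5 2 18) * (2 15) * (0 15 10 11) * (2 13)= [15, 7, 18, 3, 14, 10, 6, 9, 8, 16, 4, 0, 12, 2, 13, 5, 11, 17, 1]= (0 15 5 10 4 14 13 2 18 1 7 9 16 11)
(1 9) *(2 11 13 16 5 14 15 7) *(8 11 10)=(1 9)(2 10 8 11 13 16 5 14 15 7)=[0, 9, 10, 3, 4, 14, 6, 2, 11, 1, 8, 13, 12, 16, 15, 7, 5]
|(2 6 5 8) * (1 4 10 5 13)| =8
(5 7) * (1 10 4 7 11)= (1 10 4 7 5 11)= [0, 10, 2, 3, 7, 11, 6, 5, 8, 9, 4, 1]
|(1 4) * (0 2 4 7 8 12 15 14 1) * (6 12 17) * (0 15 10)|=12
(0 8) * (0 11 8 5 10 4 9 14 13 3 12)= [5, 1, 2, 12, 9, 10, 6, 7, 11, 14, 4, 8, 0, 3, 13]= (0 5 10 4 9 14 13 3 12)(8 11)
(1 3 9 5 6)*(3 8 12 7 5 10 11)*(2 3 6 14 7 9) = [0, 8, 3, 2, 4, 14, 1, 5, 12, 10, 11, 6, 9, 13, 7] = (1 8 12 9 10 11 6)(2 3)(5 14 7)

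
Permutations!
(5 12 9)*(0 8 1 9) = (0 8 1 9 5 12) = [8, 9, 2, 3, 4, 12, 6, 7, 1, 5, 10, 11, 0]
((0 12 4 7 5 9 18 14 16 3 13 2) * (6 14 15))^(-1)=(0 2 13 3 16 14 6 15 18 9 5 7 4 12)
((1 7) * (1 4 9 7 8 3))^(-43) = (1 3 8)(4 7 9)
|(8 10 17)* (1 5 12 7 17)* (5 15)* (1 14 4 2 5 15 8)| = 10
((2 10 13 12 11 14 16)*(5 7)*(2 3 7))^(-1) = (2 5 7 3 16 14 11 12 13 10) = ((2 10 13 12 11 14 16 3 7 5))^(-1)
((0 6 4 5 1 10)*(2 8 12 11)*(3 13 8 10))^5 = (0 3 2 5 12 6 13 10 1 11 4 8)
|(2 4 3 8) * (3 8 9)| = 6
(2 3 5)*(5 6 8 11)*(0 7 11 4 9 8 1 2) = [7, 2, 3, 6, 9, 0, 1, 11, 4, 8, 10, 5] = (0 7 11 5)(1 2 3 6)(4 9 8)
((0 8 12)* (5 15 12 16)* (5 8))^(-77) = ((0 5 15 12)(8 16))^(-77) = (0 12 15 5)(8 16)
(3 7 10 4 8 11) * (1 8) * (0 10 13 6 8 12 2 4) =(0 10)(1 12 2 4)(3 7 13 6 8 11) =[10, 12, 4, 7, 1, 5, 8, 13, 11, 9, 0, 3, 2, 6]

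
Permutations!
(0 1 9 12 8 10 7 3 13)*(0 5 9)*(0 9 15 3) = (0 1 9 12 8 10 7)(3 13 5 15) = [1, 9, 2, 13, 4, 15, 6, 0, 10, 12, 7, 11, 8, 5, 14, 3]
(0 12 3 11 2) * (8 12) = [8, 1, 0, 11, 4, 5, 6, 7, 12, 9, 10, 2, 3] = (0 8 12 3 11 2)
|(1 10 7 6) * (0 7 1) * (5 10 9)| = 12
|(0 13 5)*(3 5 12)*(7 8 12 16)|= 8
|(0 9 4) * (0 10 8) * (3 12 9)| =7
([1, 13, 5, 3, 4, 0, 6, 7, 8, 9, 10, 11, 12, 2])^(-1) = [5, 0, 13, 3, 4, 2, 6, 7, 8, 9, 10, 11, 12, 1]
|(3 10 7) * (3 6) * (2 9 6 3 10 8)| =7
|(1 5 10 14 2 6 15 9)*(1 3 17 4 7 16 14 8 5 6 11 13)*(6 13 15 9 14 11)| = 66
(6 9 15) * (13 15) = (6 9 13 15) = [0, 1, 2, 3, 4, 5, 9, 7, 8, 13, 10, 11, 12, 15, 14, 6]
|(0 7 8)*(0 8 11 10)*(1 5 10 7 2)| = 10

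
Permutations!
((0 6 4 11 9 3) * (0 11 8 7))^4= ((0 6 4 8 7)(3 11 9))^4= (0 7 8 4 6)(3 11 9)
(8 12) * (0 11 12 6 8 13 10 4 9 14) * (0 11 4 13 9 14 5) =[4, 1, 2, 3, 14, 0, 8, 7, 6, 5, 13, 12, 9, 10, 11] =(0 4 14 11 12 9 5)(6 8)(10 13)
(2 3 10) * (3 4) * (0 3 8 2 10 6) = (10)(0 3 6)(2 4 8) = [3, 1, 4, 6, 8, 5, 0, 7, 2, 9, 10]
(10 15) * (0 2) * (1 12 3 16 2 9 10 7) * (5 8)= (0 9 10 15 7 1 12 3 16 2)(5 8)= [9, 12, 0, 16, 4, 8, 6, 1, 5, 10, 15, 11, 3, 13, 14, 7, 2]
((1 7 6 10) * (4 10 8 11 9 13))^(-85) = ((1 7 6 8 11 9 13 4 10))^(-85) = (1 9 7 13 6 4 8 10 11)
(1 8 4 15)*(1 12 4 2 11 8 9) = [0, 9, 11, 3, 15, 5, 6, 7, 2, 1, 10, 8, 4, 13, 14, 12] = (1 9)(2 11 8)(4 15 12)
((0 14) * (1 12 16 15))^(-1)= ((0 14)(1 12 16 15))^(-1)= (0 14)(1 15 16 12)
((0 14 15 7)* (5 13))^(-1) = ((0 14 15 7)(5 13))^(-1) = (0 7 15 14)(5 13)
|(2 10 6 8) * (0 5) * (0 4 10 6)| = |(0 5 4 10)(2 6 8)| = 12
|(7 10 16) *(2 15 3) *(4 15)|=|(2 4 15 3)(7 10 16)|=12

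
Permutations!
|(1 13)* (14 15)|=|(1 13)(14 15)|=2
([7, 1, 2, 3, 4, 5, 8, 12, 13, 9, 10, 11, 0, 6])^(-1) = (0 12 7)(6 13 8)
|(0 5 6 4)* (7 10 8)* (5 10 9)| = 8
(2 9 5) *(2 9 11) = (2 11)(5 9) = [0, 1, 11, 3, 4, 9, 6, 7, 8, 5, 10, 2]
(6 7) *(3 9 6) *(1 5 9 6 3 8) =(1 5 9 3 6 7 8) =[0, 5, 2, 6, 4, 9, 7, 8, 1, 3]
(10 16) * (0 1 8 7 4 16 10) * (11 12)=[1, 8, 2, 3, 16, 5, 6, 4, 7, 9, 10, 12, 11, 13, 14, 15, 0]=(0 1 8 7 4 16)(11 12)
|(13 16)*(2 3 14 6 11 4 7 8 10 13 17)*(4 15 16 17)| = |(2 3 14 6 11 15 16 4 7 8 10 13 17)| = 13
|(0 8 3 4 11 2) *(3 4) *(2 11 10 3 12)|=7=|(0 8 4 10 3 12 2)|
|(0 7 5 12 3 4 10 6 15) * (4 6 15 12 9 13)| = 24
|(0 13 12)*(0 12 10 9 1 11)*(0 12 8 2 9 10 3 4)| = 12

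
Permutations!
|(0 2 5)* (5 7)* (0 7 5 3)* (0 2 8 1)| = 12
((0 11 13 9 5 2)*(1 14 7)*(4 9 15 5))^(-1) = ((0 11 13 15 5 2)(1 14 7)(4 9))^(-1) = (0 2 5 15 13 11)(1 7 14)(4 9)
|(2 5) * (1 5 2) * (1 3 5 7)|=2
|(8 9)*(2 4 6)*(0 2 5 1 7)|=|(0 2 4 6 5 1 7)(8 9)|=14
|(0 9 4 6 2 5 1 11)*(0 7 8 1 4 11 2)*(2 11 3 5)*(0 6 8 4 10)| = |(0 9 3 5 10)(1 11 7 4 8)| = 5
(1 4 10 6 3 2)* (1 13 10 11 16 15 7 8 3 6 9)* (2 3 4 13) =(1 13 10 9)(4 11 16 15 7 8) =[0, 13, 2, 3, 11, 5, 6, 8, 4, 1, 9, 16, 12, 10, 14, 7, 15]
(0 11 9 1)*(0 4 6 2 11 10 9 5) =(0 10 9 1 4 6 2 11 5) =[10, 4, 11, 3, 6, 0, 2, 7, 8, 1, 9, 5]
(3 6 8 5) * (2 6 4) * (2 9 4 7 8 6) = [0, 1, 2, 7, 9, 3, 6, 8, 5, 4] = (3 7 8 5)(4 9)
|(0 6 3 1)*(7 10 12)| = 12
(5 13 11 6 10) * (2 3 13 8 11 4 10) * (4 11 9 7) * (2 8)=(2 3 13 11 6 8 9 7 4 10 5)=[0, 1, 3, 13, 10, 2, 8, 4, 9, 7, 5, 6, 12, 11]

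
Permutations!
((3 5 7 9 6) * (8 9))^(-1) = ((3 5 7 8 9 6))^(-1) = (3 6 9 8 7 5)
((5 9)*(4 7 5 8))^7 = ((4 7 5 9 8))^7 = (4 5 8 7 9)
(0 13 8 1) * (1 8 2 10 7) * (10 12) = (0 13 2 12 10 7 1) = [13, 0, 12, 3, 4, 5, 6, 1, 8, 9, 7, 11, 10, 2]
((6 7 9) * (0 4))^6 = (9)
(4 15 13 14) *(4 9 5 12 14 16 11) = (4 15 13 16 11)(5 12 14 9) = [0, 1, 2, 3, 15, 12, 6, 7, 8, 5, 10, 4, 14, 16, 9, 13, 11]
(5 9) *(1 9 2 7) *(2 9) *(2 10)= (1 10 2 7)(5 9)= [0, 10, 7, 3, 4, 9, 6, 1, 8, 5, 2]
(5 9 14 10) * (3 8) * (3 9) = (3 8 9 14 10 5) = [0, 1, 2, 8, 4, 3, 6, 7, 9, 14, 5, 11, 12, 13, 10]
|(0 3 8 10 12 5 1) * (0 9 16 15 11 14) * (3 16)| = 35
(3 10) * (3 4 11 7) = (3 10 4 11 7) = [0, 1, 2, 10, 11, 5, 6, 3, 8, 9, 4, 7]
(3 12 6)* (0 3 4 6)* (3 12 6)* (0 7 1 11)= (0 12 7 1 11)(3 6 4)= [12, 11, 2, 6, 3, 5, 4, 1, 8, 9, 10, 0, 7]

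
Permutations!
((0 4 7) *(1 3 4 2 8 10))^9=((0 2 8 10 1 3 4 7))^9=(0 2 8 10 1 3 4 7)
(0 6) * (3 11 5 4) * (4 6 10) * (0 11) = (0 10 4 3)(5 6 11) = [10, 1, 2, 0, 3, 6, 11, 7, 8, 9, 4, 5]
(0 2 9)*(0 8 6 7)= (0 2 9 8 6 7)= [2, 1, 9, 3, 4, 5, 7, 0, 6, 8]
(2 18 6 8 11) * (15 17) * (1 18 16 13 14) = (1 18 6 8 11 2 16 13 14)(15 17) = [0, 18, 16, 3, 4, 5, 8, 7, 11, 9, 10, 2, 12, 14, 1, 17, 13, 15, 6]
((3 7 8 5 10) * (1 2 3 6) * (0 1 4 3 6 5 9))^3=((0 1 2 6 4 3 7 8 9)(5 10))^3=(0 6 7)(1 4 8)(2 3 9)(5 10)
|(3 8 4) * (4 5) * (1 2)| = 4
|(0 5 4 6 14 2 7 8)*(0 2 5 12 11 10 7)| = 28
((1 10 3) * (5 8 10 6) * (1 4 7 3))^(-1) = (1 10 8 5 6)(3 7 4)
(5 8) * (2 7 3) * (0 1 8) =(0 1 8 5)(2 7 3) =[1, 8, 7, 2, 4, 0, 6, 3, 5]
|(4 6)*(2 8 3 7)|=|(2 8 3 7)(4 6)|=4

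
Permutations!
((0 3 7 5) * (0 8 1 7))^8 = (8)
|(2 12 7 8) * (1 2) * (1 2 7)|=|(1 7 8 2 12)|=5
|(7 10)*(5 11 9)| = |(5 11 9)(7 10)| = 6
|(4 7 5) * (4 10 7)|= |(5 10 7)|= 3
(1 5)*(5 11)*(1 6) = [0, 11, 2, 3, 4, 6, 1, 7, 8, 9, 10, 5] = (1 11 5 6)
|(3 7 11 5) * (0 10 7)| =|(0 10 7 11 5 3)| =6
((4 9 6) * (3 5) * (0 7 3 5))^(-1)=((0 7 3)(4 9 6))^(-1)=(0 3 7)(4 6 9)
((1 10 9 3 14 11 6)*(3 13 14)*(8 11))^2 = ((1 10 9 13 14 8 11 6))^2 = (1 9 14 11)(6 10 13 8)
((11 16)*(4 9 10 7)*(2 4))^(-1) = ((2 4 9 10 7)(11 16))^(-1) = (2 7 10 9 4)(11 16)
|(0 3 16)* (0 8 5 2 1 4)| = |(0 3 16 8 5 2 1 4)| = 8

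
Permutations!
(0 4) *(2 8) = (0 4)(2 8) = [4, 1, 8, 3, 0, 5, 6, 7, 2]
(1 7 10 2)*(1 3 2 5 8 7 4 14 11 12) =(1 4 14 11 12)(2 3)(5 8 7 10) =[0, 4, 3, 2, 14, 8, 6, 10, 7, 9, 5, 12, 1, 13, 11]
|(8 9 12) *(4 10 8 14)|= |(4 10 8 9 12 14)|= 6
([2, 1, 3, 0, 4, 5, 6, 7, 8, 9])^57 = (9)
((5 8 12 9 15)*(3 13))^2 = ((3 13)(5 8 12 9 15))^2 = (5 12 15 8 9)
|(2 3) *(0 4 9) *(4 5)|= 4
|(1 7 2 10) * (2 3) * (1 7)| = 4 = |(2 10 7 3)|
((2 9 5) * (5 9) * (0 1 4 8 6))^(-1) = (9)(0 6 8 4 1)(2 5)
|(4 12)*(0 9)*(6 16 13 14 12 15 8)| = 8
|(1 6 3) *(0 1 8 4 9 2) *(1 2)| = 6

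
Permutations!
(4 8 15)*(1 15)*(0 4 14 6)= (0 4 8 1 15 14 6)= [4, 15, 2, 3, 8, 5, 0, 7, 1, 9, 10, 11, 12, 13, 6, 14]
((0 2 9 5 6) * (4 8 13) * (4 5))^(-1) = ((0 2 9 4 8 13 5 6))^(-1) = (0 6 5 13 8 4 9 2)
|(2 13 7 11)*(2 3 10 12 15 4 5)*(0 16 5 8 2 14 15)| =14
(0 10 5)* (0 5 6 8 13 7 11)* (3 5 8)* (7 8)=(0 10 6 3 5 7 11)(8 13)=[10, 1, 2, 5, 4, 7, 3, 11, 13, 9, 6, 0, 12, 8]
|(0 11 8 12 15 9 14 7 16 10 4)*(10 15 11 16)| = 24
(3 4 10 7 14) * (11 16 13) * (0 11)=(0 11 16 13)(3 4 10 7 14)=[11, 1, 2, 4, 10, 5, 6, 14, 8, 9, 7, 16, 12, 0, 3, 15, 13]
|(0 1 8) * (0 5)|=4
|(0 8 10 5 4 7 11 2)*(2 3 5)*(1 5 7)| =12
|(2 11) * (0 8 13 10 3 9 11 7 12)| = |(0 8 13 10 3 9 11 2 7 12)| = 10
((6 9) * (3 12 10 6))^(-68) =((3 12 10 6 9))^(-68) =(3 10 9 12 6)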